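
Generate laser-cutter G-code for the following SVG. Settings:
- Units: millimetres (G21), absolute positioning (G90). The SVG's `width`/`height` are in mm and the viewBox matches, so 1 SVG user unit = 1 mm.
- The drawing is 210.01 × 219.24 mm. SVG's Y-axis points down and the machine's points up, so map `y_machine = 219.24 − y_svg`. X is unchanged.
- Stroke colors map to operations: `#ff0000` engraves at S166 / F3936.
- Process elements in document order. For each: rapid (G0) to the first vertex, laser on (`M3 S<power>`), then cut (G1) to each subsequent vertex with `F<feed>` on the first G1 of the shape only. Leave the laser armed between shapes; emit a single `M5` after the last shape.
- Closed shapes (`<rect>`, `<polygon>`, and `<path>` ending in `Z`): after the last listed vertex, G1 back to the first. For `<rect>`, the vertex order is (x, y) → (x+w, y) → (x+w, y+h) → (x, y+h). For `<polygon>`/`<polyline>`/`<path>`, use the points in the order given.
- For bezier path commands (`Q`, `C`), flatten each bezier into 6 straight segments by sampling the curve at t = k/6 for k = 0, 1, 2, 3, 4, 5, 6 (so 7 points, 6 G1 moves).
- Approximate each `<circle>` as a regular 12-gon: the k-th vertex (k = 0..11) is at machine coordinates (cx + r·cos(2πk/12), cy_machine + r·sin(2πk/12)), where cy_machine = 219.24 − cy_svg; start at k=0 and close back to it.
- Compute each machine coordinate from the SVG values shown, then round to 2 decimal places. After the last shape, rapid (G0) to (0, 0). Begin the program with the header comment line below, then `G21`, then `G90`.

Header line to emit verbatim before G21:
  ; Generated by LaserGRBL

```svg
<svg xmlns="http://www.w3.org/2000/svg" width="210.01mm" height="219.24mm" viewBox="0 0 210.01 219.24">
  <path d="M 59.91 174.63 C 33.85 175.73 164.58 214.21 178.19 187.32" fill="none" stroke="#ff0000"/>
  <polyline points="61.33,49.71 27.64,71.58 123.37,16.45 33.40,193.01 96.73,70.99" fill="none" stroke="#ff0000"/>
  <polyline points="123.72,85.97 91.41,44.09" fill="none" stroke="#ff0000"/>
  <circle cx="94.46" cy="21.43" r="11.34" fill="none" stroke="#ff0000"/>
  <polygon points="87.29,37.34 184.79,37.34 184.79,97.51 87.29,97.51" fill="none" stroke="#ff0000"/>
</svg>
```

; Generated by LaserGRBL
G21
G90
G0 X59.91 Y44.61
M3 S166
G1 X58.68 Y41.42 F3936
G1 X75.97 Y34.86
G1 X104.17 Y27.77
G1 X135.68 Y23.01
G1 X162.89 Y23.45
G1 X178.19 Y31.92
G0 X61.33 Y169.53
M3 S166
G1 X27.64 Y147.66 F3936
G1 X123.37 Y202.79
G1 X33.40 Y26.23
G1 X96.73 Y148.25
G0 X123.72 Y133.27
M3 S166
G1 X91.41 Y175.15 F3936
G0 X105.80 Y197.81
M3 S166
G1 X104.28 Y203.48 F3936
G1 X100.13 Y207.63
G1 X94.46 Y209.15
G1 X88.79 Y207.63
G1 X84.64 Y203.48
G1 X83.12 Y197.81
G1 X84.64 Y192.14
G1 X88.79 Y187.99
G1 X94.46 Y186.47
G1 X100.13 Y187.99
G1 X104.28 Y192.14
G1 X105.80 Y197.81
G0 X87.29 Y181.90
M3 S166
G1 X184.79 Y181.90 F3936
G1 X184.79 Y121.73
G1 X87.29 Y121.73
G1 X87.29 Y181.90
M5
G0 X0.00 Y0.00

1 u = 1 mm; y_m = 219.24 − y.

[1] `<path>` cubic bezier, #ff0000→engrave S166 F3936: (59.91,44.61) → (58.68,41.42) → (75.97,34.86) → (104.17,27.77) → (135.68,23.01) → (162.89,23.45) → (178.19,31.92)

[2] `<polyline>` open polyline, #ff0000→engrave S166 F3936: (61.33,169.53) → (27.64,147.66) → (123.37,202.79) → (33.40,26.23) → (96.73,148.25)

[3] `<polyline>` line segment, #ff0000→engrave S166 F3936: (123.72,133.27) → (91.41,175.15)

[4] `<circle>` circle, #ff0000→engrave S166 F3936: (105.80,197.81) → (104.28,203.48) → (100.13,207.63) → (94.46,209.15) → (88.79,207.63) → (84.64,203.48) → (83.12,197.81) → (84.64,192.14) → (88.79,187.99) → (94.46,186.47) → (100.13,187.99) → (104.28,192.14) → (105.80,197.81) (closed)

[5] `<polygon>` rectangle, #ff0000→engrave S166 F3936: (87.29,181.90) → (184.79,181.90) → (184.79,121.73) → (87.29,121.73) → (87.29,181.90) (closed)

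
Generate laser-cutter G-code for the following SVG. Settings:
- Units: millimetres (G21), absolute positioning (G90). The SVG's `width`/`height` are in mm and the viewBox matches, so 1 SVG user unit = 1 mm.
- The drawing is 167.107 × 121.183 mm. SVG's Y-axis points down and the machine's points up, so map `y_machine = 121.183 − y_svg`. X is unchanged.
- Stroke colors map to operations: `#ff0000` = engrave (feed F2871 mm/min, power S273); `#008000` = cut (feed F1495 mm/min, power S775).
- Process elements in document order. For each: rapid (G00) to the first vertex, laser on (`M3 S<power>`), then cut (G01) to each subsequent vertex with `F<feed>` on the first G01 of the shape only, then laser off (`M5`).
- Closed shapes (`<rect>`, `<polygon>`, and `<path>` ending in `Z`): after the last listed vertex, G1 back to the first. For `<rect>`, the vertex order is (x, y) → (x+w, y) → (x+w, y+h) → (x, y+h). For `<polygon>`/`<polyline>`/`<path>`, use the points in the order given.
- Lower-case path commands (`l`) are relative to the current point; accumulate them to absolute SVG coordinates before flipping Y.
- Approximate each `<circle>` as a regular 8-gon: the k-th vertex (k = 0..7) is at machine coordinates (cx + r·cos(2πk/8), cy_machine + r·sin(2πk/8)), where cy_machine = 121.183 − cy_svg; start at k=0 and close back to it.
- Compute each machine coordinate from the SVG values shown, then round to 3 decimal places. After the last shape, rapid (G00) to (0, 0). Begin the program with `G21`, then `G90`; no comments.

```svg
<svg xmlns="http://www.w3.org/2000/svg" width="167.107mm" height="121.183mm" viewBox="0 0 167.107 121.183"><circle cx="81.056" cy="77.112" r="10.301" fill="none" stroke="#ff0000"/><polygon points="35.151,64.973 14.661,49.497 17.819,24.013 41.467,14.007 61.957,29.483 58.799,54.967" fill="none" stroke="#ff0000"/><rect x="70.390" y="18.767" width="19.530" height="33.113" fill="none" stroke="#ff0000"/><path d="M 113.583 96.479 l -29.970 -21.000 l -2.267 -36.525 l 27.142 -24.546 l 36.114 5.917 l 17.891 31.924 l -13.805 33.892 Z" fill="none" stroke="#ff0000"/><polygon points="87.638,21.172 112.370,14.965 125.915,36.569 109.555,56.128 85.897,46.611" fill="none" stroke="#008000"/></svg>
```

G21
G90
G00 X91.357 Y44.071
M3 S273
G01 X88.340 Y51.355 F2871
G01 X81.056 Y54.372
G01 X73.772 Y51.355
G01 X70.755 Y44.071
G01 X73.772 Y36.787
G01 X81.056 Y33.770
G01 X88.340 Y36.787
G01 X91.357 Y44.071
M5
G00 X35.151 Y56.210
M3 S273
G01 X14.661 Y71.686 F2871
G01 X17.819 Y97.170
G01 X41.467 Y107.176
G01 X61.957 Y91.700
G01 X58.799 Y66.216
G01 X35.151 Y56.210
M5
G00 X70.390 Y102.416
M3 S273
G01 X89.920 Y102.416 F2871
G01 X89.920 Y69.303
G01 X70.390 Y69.303
G01 X70.390 Y102.416
M5
G00 X113.583 Y24.704
M3 S273
G01 X83.613 Y45.704 F2871
G01 X81.346 Y82.229
G01 X108.488 Y106.775
G01 X144.602 Y100.858
G01 X162.493 Y68.934
G01 X148.688 Y35.042
G01 X113.583 Y24.704
M5
G00 X87.638 Y100.011
M3 S775
G01 X112.370 Y106.218 F1495
G01 X125.915 Y84.614
G01 X109.555 Y65.055
G01 X85.897 Y74.572
G01 X87.638 Y100.011
M5
G00 X0.000 Y0.000

1 u = 1 mm; y_m = 121.183 − y.

[1] `<circle>` circle, #ff0000→engrave S273 F2871: (91.357,44.071) → (88.340,51.355) → (81.056,54.372) → (73.772,51.355) → (70.755,44.071) → (73.772,36.787) → (81.056,33.770) → (88.340,36.787) → (91.357,44.071) (closed)

[2] `<polygon>` regular polygon, #ff0000→engrave S273 F2871: (35.151,56.210) → (14.661,71.686) → (17.819,97.170) → (41.467,107.176) → (61.957,91.700) → (58.799,66.216) → (35.151,56.210) (closed)

[3] `<rect>` rectangle, #ff0000→engrave S273 F2871: (70.390,102.416) → (89.920,102.416) → (89.920,69.303) → (70.390,69.303) → (70.390,102.416) (closed)

[4] `<path>` regular polygon, #ff0000→engrave S273 F2871: (113.583,24.704) → (83.613,45.704) → (81.346,82.229) → (108.488,106.775) → (144.602,100.858) → (162.493,68.934) → (148.688,35.042) → (113.583,24.704) (closed)

[5] `<polygon>` regular polygon, #008000→cut S775 F1495: (87.638,100.011) → (112.370,106.218) → (125.915,84.614) → (109.555,65.055) → (85.897,74.572) → (87.638,100.011) (closed)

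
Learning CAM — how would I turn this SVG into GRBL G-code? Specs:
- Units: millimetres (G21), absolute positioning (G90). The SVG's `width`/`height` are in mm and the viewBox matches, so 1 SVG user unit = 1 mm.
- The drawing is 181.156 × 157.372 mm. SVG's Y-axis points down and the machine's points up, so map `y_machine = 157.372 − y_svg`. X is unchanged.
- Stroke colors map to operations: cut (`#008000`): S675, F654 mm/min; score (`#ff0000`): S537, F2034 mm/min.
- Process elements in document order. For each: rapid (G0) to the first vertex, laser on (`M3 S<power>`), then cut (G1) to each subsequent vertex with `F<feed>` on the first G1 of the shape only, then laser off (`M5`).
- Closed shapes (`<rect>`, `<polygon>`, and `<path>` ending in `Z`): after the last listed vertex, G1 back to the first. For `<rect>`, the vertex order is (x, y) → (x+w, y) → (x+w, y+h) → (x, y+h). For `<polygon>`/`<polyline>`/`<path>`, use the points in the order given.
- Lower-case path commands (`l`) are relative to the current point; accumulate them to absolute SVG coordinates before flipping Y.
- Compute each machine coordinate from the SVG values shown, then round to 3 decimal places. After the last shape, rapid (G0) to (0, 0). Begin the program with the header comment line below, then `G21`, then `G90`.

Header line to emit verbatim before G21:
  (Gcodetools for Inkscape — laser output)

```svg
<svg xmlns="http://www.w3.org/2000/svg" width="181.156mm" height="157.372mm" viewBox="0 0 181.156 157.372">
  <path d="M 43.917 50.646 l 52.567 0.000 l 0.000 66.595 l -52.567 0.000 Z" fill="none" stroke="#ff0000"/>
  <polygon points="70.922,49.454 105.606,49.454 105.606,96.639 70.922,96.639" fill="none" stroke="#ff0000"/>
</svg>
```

(Gcodetools for Inkscape — laser output)
G21
G90
G0 X43.917 Y106.726
M3 S537
G1 X96.484 Y106.726 F2034
G1 X96.484 Y40.131
G1 X43.917 Y40.131
G1 X43.917 Y106.726
M5
G0 X70.922 Y107.918
M3 S537
G1 X105.606 Y107.918 F2034
G1 X105.606 Y60.733
G1 X70.922 Y60.733
G1 X70.922 Y107.918
M5
G0 X0.000 Y0.000

viewBox `0 0 181.156 157.372` with mm width/height → 1 unit = 1 mm. Flip: y_m = 157.372 − y_svg.

**Shape 1** — `<path>` rectangle, stroke `#ff0000` → score (S537, F2034). Machine vertices: (43.917,106.726) → (96.484,106.726) → (96.484,40.131) → (43.917,40.131) → (43.917,106.726). Closed: final G1 returns to the first vertex.

**Shape 2** — `<polygon>` rectangle, stroke `#ff0000` → score (S537, F2034). Machine vertices: (70.922,107.918) → (105.606,107.918) → (105.606,60.733) → (70.922,60.733) → (70.922,107.918). Closed: final G1 returns to the first vertex.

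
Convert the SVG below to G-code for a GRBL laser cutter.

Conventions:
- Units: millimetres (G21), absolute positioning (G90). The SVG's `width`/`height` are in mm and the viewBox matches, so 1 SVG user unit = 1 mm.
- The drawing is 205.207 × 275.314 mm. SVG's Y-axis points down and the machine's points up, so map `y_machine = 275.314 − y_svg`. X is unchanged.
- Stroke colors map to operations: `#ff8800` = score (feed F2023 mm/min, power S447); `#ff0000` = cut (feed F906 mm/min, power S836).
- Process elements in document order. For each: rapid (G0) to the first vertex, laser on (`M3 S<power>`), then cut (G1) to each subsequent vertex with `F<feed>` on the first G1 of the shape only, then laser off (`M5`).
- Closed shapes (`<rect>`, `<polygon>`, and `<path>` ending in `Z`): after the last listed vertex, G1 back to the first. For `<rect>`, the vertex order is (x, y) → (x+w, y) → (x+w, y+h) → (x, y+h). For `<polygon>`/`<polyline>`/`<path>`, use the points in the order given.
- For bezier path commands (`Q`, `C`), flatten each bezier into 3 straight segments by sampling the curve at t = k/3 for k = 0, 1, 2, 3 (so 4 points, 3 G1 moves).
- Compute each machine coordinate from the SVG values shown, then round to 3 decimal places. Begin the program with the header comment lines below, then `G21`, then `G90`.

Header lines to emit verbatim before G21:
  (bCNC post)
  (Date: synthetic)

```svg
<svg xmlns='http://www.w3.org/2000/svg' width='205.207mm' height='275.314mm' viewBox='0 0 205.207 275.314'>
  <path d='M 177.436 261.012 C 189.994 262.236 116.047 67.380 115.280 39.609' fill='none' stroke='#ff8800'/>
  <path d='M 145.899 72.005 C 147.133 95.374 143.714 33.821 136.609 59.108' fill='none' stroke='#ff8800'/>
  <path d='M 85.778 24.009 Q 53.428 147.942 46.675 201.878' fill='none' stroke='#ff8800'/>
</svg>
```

(bCNC post)
(Date: synthetic)
G21
G90
G0 X177.436 Y14.302
M3 S447
G1 X167.073 Y64.987 F2023
G1 X134.526 Y165.690
G1 X115.280 Y235.705
M5
G0 X145.899 Y203.309
M3 S447
G1 X145.618 Y201.886 F2023
G1 X142.450 Y218.908
G1 X136.609 Y216.206
M5
G0 X85.778 Y251.305
M3 S447
G1 X67.055 Y176.460 F2023
G1 X54.021 Y117.171
G1 X46.675 Y73.436
M5

Since the viewBox matches the mm dimensions, user units are millimetres directly. The only transform is the Y-flip y_m = 275.314 − y_svg.

Shape 1 is a cubic bezier drawn with `<path>`. Its stroke #ff8800 means score at S447, F2023. After flipping Y the toolpath is (177.436,14.302) → (167.073,64.987) → (134.526,165.690) → (115.280,235.705).

Shape 2 is a cubic bezier drawn with `<path>`. Its stroke #ff8800 means score at S447, F2023. After flipping Y the toolpath is (145.899,203.309) → (145.618,201.886) → (142.450,218.908) → (136.609,216.206).

Shape 3 is a quadratic bezier drawn with `<path>`. Its stroke #ff8800 means score at S447, F2023. After flipping Y the toolpath is (85.778,251.305) → (67.055,176.460) → (54.021,117.171) → (46.675,73.436).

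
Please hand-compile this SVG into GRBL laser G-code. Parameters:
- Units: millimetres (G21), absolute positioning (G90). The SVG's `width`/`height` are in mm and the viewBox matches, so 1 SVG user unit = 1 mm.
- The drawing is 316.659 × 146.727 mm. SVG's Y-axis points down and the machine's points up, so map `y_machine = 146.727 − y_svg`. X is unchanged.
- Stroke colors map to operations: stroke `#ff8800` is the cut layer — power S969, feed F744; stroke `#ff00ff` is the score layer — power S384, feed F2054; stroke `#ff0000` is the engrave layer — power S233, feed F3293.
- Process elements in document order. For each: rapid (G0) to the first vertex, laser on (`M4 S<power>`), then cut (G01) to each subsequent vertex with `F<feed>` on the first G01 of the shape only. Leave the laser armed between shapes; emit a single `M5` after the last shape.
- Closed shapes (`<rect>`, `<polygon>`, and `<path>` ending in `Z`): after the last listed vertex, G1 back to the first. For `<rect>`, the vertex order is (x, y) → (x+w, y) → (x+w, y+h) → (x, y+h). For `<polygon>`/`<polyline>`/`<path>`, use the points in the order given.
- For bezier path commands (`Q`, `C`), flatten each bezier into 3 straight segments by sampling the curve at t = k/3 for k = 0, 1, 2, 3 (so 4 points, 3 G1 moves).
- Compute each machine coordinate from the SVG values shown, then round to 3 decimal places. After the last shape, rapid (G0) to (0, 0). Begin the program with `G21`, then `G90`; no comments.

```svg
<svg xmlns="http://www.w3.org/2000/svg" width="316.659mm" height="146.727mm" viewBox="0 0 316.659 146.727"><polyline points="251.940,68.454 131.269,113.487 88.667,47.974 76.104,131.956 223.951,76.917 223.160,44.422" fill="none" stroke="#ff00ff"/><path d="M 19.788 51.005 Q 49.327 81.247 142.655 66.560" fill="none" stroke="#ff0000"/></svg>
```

Since the viewBox matches the mm dimensions, user units are millimetres directly. The only transform is the Y-flip y_m = 146.727 − y_svg.

Shape 1 is a open polyline drawn with `<polyline>`. Its stroke #ff00ff means score at S384, F2054. After flipping Y the toolpath is (251.940,78.273) → (131.269,33.240) → (88.667,98.753) → (76.104,14.771) → (223.951,69.810) → (223.160,102.305).

Shape 2 is a quadratic bezier drawn with `<path>`. Its stroke #ff0000 means engrave at S233, F3293. After flipping Y the toolpath is (19.788,95.722) → (46.568,80.553) → (87.524,75.368) → (142.655,80.167).

G21
G90
G0 X251.940 Y78.273
M4 S384
G01 X131.269 Y33.240 F2054
G01 X88.667 Y98.753
G01 X76.104 Y14.771
G01 X223.951 Y69.810
G01 X223.160 Y102.305
G0 X19.788 Y95.722
M4 S233
G01 X46.568 Y80.553 F3293
G01 X87.524 Y75.368
G01 X142.655 Y80.167
M5
G0 X0.000 Y0.000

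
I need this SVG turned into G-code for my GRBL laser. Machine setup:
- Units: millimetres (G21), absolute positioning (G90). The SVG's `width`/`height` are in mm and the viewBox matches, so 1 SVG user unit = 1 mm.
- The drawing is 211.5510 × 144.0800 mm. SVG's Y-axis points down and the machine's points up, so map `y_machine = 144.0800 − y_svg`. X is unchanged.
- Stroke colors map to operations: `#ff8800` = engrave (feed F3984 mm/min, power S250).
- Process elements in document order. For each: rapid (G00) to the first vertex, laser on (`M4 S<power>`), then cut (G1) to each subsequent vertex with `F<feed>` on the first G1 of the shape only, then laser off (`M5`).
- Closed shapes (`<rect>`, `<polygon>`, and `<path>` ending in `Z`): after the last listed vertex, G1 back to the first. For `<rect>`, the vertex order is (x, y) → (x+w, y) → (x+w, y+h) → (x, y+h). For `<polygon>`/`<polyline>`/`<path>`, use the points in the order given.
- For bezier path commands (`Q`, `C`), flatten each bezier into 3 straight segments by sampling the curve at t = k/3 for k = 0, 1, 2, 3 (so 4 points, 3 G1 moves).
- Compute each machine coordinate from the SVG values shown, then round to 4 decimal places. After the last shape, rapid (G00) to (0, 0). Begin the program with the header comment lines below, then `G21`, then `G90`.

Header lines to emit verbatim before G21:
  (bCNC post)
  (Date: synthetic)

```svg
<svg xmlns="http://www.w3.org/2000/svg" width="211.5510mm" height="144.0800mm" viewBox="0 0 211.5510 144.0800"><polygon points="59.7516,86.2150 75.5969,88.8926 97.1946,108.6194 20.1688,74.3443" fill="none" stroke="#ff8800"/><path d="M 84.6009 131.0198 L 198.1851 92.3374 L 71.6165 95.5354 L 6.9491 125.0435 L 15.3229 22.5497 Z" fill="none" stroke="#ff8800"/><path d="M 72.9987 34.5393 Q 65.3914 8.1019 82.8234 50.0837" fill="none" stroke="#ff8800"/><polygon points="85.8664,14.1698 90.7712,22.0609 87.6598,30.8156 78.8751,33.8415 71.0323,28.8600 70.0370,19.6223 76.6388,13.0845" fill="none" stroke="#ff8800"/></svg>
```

viewBox `0 0 211.5510 144.0800` with mm width/height → 1 unit = 1 mm. Flip: y_m = 144.0800 − y_svg.

**Shape 1** — `<polygon>` closed polygon, stroke `#ff8800` → engrave (S250, F3984). Machine vertices: (59.7516,57.8650) → (75.5969,55.1874) → (97.1946,35.4606) → (20.1688,69.7357) → (59.7516,57.8650). Closed: final G1 returns to the first vertex.

**Shape 2** — `<path>` closed polygon, stroke `#ff8800` → engrave (S250, F3984). Machine vertices: (84.6009,13.0602) → (198.1851,51.7426) → (71.6165,48.5446) → (6.9491,19.0365) → (15.3229,121.5303) → (84.6009,13.0602). Closed: final G1 returns to the first vertex.

**Shape 3** — `<path>` quadratic bezier, stroke `#ff8800` → engrave (S250, F3984). Control points (SVG): P0=(72.9987,34.5393), P1=(65.3914,8.1019), P2=(82.8234,50.0837); sampled at t=k/3. Machine vertices: (72.9987,109.5407) → (70.7093,119.5635) → (73.9842,114.3820) → (82.8234,93.9963). Open path.

**Shape 4** — `<polygon>` regular polygon, stroke `#ff8800` → engrave (S250, F3984). Machine vertices: (85.8664,129.9102) → (90.7712,122.0191) → (87.6598,113.2644) → (78.8751,110.2385) → (71.0323,115.2200) → (70.0370,124.4577) → (76.6388,130.9955) → (85.8664,129.9102). Closed: final G1 returns to the first vertex.

(bCNC post)
(Date: synthetic)
G21
G90
G00 X59.7516 Y57.8650
M4 S250
G1 X75.5969 Y55.1874 F3984
G1 X97.1946 Y35.4606
G1 X20.1688 Y69.7357
G1 X59.7516 Y57.8650
M5
G00 X84.6009 Y13.0602
M4 S250
G1 X198.1851 Y51.7426 F3984
G1 X71.6165 Y48.5446
G1 X6.9491 Y19.0365
G1 X15.3229 Y121.5303
G1 X84.6009 Y13.0602
M5
G00 X72.9987 Y109.5407
M4 S250
G1 X70.7093 Y119.5635 F3984
G1 X73.9842 Y114.3820
G1 X82.8234 Y93.9963
M5
G00 X85.8664 Y129.9102
M4 S250
G1 X90.7712 Y122.0191 F3984
G1 X87.6598 Y113.2644
G1 X78.8751 Y110.2385
G1 X71.0323 Y115.2200
G1 X70.0370 Y124.4577
G1 X76.6388 Y130.9955
G1 X85.8664 Y129.9102
M5
G00 X0.0000 Y0.0000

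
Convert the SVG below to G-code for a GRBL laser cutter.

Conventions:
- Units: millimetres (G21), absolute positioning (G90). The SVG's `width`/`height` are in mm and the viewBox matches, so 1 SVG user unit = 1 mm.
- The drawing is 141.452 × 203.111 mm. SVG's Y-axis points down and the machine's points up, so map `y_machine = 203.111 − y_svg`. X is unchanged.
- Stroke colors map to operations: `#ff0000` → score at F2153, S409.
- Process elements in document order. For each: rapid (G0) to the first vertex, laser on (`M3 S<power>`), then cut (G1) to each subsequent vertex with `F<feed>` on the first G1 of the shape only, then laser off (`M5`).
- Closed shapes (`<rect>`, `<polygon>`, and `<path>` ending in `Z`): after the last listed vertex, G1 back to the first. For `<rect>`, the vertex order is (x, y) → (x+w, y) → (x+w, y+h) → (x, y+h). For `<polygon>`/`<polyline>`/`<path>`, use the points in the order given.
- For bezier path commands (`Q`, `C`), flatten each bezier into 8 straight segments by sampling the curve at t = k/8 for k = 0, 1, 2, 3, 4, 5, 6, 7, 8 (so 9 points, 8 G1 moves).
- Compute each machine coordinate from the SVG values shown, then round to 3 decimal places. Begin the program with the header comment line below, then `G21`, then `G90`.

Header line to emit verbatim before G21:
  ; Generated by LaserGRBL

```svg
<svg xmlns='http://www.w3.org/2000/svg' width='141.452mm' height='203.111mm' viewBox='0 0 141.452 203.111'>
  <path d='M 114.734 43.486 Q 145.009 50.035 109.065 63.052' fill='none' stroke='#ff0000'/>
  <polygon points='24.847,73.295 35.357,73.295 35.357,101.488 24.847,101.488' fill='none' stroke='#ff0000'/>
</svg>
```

Since the viewBox matches the mm dimensions, user units are millimetres directly. The only transform is the Y-flip y_m = 203.111 − y_svg.

Shape 1 is a quadratic bezier drawn with `<path>`. Its stroke #ff0000 means score at S409, F2153. After flipping Y the toolpath is (114.734,159.625) → (121.268,157.887) → (125.733,155.946) → (128.128,153.804) → (128.454,151.459) → (126.711,148.912) → (122.898,146.163) → (117.016,143.212) → (109.065,140.059).

Shape 2 is a rectangle drawn with `<polygon>`. Its stroke #ff0000 means score at S409, F2153. After flipping Y the toolpath is (24.847,129.816) → (35.357,129.816) → (35.357,101.623) → (24.847,101.623) → (24.847,129.816), returning to the start.

; Generated by LaserGRBL
G21
G90
G0 X114.734 Y159.625
M3 S409
G1 X121.268 Y157.887 F2153
G1 X125.733 Y155.946
G1 X128.128 Y153.804
G1 X128.454 Y151.459
G1 X126.711 Y148.912
G1 X122.898 Y146.163
G1 X117.016 Y143.212
G1 X109.065 Y140.059
M5
G0 X24.847 Y129.816
M3 S409
G1 X35.357 Y129.816 F2153
G1 X35.357 Y101.623
G1 X24.847 Y101.623
G1 X24.847 Y129.816
M5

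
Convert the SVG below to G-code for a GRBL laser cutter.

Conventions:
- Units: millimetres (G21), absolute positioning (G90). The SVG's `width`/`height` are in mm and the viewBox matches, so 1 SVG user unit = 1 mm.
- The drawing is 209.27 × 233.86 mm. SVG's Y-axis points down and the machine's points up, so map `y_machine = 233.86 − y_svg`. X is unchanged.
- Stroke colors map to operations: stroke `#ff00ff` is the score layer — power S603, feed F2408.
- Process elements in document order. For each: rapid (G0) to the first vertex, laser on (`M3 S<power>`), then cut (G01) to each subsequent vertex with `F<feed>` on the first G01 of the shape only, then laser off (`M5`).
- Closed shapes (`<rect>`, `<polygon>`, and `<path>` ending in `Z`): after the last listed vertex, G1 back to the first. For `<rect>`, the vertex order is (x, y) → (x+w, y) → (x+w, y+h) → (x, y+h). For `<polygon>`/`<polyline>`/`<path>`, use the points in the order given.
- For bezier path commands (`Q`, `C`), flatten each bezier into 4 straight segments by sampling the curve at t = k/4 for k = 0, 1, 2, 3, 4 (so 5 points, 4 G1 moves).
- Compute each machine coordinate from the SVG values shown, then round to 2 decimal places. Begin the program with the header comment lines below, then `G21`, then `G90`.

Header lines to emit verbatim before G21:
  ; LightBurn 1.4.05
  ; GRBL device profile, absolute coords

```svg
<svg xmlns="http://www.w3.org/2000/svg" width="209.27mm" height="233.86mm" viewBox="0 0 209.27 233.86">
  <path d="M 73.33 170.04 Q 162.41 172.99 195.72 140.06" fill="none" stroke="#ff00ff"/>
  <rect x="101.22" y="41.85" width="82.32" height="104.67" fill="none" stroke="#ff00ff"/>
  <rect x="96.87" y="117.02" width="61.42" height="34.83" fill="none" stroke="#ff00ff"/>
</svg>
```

; LightBurn 1.4.05
; GRBL device profile, absolute coords
G21
G90
G0 X73.33 Y63.82
M3 S603
G01 X114.38 Y64.59 F2408
G01 X148.47 Y69.84
G01 X175.58 Y79.58
G01 X195.72 Y93.80
M5
G0 X101.22 Y192.01
M3 S603
G01 X183.54 Y192.01 F2408
G01 X183.54 Y87.34
G01 X101.22 Y87.34
G01 X101.22 Y192.01
M5
G0 X96.87 Y116.84
M3 S603
G01 X158.29 Y116.84 F2408
G01 X158.29 Y82.01
G01 X96.87 Y82.01
G01 X96.87 Y116.84
M5

1 u = 1 mm; y_m = 233.86 − y.

[1] `<path>` quadratic bezier, #ff00ff→score S603 F2408: (73.33,63.82) → (114.38,64.59) → (148.47,69.84) → (175.58,79.58) → (195.72,93.80)

[2] `<rect>` rectangle, #ff00ff→score S603 F2408: (101.22,192.01) → (183.54,192.01) → (183.54,87.34) → (101.22,87.34) → (101.22,192.01) (closed)

[3] `<rect>` rectangle, #ff00ff→score S603 F2408: (96.87,116.84) → (158.29,116.84) → (158.29,82.01) → (96.87,82.01) → (96.87,116.84) (closed)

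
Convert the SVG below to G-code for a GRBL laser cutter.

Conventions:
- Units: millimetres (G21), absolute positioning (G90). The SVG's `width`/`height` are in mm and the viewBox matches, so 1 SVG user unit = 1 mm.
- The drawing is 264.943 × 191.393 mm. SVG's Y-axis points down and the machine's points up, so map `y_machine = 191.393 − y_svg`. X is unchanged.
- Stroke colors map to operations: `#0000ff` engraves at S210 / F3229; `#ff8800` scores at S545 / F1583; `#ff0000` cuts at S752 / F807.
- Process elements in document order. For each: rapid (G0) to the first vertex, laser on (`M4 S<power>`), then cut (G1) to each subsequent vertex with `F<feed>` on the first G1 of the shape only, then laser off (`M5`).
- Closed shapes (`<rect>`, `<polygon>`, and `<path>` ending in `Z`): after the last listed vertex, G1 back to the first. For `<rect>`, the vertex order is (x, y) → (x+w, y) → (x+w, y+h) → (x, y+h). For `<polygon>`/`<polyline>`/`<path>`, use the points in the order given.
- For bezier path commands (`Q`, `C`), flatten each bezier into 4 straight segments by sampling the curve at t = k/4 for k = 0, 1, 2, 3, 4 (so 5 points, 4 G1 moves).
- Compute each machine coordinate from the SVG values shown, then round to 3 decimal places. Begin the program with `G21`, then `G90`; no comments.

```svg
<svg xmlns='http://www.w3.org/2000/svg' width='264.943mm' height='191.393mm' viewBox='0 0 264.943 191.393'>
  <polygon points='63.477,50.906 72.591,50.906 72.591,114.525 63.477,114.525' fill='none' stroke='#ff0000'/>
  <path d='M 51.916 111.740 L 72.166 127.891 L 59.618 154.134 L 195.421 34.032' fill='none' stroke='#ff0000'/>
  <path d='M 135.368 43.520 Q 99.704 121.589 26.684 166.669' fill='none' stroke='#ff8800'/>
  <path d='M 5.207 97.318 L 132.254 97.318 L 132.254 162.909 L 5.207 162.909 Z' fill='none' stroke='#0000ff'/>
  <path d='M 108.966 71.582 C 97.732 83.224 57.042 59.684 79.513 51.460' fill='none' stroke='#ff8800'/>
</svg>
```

Since the viewBox matches the mm dimensions, user units are millimetres directly. The only transform is the Y-flip y_m = 191.393 − y_svg.

Shape 1 is a rectangle drawn with `<polygon>`. Its stroke #ff0000 means cut at S752, F807. After flipping Y the toolpath is (63.477,140.487) → (72.591,140.487) → (72.591,76.868) → (63.477,76.868) → (63.477,140.487), returning to the start.

Shape 2 is a open polyline drawn with `<path>`. Its stroke #ff0000 means cut at S752, F807. After flipping Y the toolpath is (51.916,79.653) → (72.166,63.502) → (59.618,37.259) → (195.421,157.361).

Shape 3 is a quadratic bezier drawn with `<path>`. Its stroke #ff8800 means score at S545, F1583. After flipping Y the toolpath is (135.368,147.873) → (115.201,110.900) → (90.365,78.051) → (60.859,49.326) → (26.684,24.724).

Shape 4 is a rectangle drawn with `<path>`. Its stroke #0000ff means engrave at S210, F3229. After flipping Y the toolpath is (5.207,94.075) → (132.254,94.075) → (132.254,28.484) → (5.207,28.484) → (5.207,94.075), returning to the start.

Shape 5 is a cubic bezier drawn with `<path>`. Its stroke #ff8800 means score at S545, F1583. After flipping Y the toolpath is (108.966,119.811) → (96.465,116.887) → (81.600,122.422) → (73.055,131.682) → (79.513,139.933).

G21
G90
G0 X63.477 Y140.487
M4 S752
G1 X72.591 Y140.487 F807
G1 X72.591 Y76.868
G1 X63.477 Y76.868
G1 X63.477 Y140.487
M5
G0 X51.916 Y79.653
M4 S752
G1 X72.166 Y63.502 F807
G1 X59.618 Y37.259
G1 X195.421 Y157.361
M5
G0 X135.368 Y147.873
M4 S545
G1 X115.201 Y110.900 F1583
G1 X90.365 Y78.051
G1 X60.859 Y49.326
G1 X26.684 Y24.724
M5
G0 X5.207 Y94.075
M4 S210
G1 X132.254 Y94.075 F3229
G1 X132.254 Y28.484
G1 X5.207 Y28.484
G1 X5.207 Y94.075
M5
G0 X108.966 Y119.811
M4 S545
G1 X96.465 Y116.887 F1583
G1 X81.600 Y122.422
G1 X73.055 Y131.682
G1 X79.513 Y139.933
M5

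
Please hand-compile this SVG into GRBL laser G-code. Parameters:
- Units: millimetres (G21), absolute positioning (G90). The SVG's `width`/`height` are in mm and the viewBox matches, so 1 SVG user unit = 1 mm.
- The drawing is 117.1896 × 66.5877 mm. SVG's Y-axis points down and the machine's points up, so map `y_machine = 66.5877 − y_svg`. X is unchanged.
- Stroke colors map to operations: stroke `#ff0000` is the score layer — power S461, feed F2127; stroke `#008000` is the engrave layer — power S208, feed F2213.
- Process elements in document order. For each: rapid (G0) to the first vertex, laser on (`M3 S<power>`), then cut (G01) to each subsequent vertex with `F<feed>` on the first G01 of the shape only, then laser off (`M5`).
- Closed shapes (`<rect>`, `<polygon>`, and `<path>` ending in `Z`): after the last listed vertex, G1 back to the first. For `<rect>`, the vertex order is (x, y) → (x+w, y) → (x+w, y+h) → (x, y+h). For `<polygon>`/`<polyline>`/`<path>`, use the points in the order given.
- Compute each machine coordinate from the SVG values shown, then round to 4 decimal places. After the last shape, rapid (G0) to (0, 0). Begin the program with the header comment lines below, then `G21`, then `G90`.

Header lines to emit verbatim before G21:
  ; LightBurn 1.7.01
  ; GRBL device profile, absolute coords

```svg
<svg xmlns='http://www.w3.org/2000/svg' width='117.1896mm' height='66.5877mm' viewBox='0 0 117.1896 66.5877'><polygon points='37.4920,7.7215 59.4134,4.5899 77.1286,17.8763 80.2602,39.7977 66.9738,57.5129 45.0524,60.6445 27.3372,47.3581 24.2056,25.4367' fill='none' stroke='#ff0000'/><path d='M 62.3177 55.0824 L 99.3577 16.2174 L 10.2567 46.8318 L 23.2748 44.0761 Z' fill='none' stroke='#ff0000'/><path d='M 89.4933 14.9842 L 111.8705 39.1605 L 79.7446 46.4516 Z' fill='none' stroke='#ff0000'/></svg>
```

; LightBurn 1.7.01
; GRBL device profile, absolute coords
G21
G90
G0 X37.4920 Y58.8662
M3 S461
G01 X59.4134 Y61.9978 F2127
G01 X77.1286 Y48.7114
G01 X80.2602 Y26.7900
G01 X66.9738 Y9.0748
G01 X45.0524 Y5.9432
G01 X27.3372 Y19.2296
G01 X24.2056 Y41.1510
G01 X37.4920 Y58.8662
M5
G0 X62.3177 Y11.5053
M3 S461
G01 X99.3577 Y50.3703 F2127
G01 X10.2567 Y19.7559
G01 X23.2748 Y22.5116
G01 X62.3177 Y11.5053
M5
G0 X89.4933 Y51.6035
M3 S461
G01 X111.8705 Y27.4272 F2127
G01 X79.7446 Y20.1361
G01 X89.4933 Y51.6035
M5
G0 X0.0000 Y0.0000

Since the viewBox matches the mm dimensions, user units are millimetres directly. The only transform is the Y-flip y_m = 66.5877 − y_svg.

Shape 1 is a regular polygon drawn with `<polygon>`. Its stroke #ff0000 means score at S461, F2127. After flipping Y the toolpath is (37.4920,58.8662) → (59.4134,61.9978) → (77.1286,48.7114) → (80.2602,26.7900) → (66.9738,9.0748) → (45.0524,5.9432) → (27.3372,19.2296) → (24.2056,41.1510) → (37.4920,58.8662), returning to the start.

Shape 2 is a closed polygon drawn with `<path>`. Its stroke #ff0000 means score at S461, F2127. After flipping Y the toolpath is (62.3177,11.5053) → (99.3577,50.3703) → (10.2567,19.7559) → (23.2748,22.5116) → (62.3177,11.5053), returning to the start.

Shape 3 is a regular polygon drawn with `<path>`. Its stroke #ff0000 means score at S461, F2127. After flipping Y the toolpath is (89.4933,51.6035) → (111.8705,27.4272) → (79.7446,20.1361) → (89.4933,51.6035), returning to the start.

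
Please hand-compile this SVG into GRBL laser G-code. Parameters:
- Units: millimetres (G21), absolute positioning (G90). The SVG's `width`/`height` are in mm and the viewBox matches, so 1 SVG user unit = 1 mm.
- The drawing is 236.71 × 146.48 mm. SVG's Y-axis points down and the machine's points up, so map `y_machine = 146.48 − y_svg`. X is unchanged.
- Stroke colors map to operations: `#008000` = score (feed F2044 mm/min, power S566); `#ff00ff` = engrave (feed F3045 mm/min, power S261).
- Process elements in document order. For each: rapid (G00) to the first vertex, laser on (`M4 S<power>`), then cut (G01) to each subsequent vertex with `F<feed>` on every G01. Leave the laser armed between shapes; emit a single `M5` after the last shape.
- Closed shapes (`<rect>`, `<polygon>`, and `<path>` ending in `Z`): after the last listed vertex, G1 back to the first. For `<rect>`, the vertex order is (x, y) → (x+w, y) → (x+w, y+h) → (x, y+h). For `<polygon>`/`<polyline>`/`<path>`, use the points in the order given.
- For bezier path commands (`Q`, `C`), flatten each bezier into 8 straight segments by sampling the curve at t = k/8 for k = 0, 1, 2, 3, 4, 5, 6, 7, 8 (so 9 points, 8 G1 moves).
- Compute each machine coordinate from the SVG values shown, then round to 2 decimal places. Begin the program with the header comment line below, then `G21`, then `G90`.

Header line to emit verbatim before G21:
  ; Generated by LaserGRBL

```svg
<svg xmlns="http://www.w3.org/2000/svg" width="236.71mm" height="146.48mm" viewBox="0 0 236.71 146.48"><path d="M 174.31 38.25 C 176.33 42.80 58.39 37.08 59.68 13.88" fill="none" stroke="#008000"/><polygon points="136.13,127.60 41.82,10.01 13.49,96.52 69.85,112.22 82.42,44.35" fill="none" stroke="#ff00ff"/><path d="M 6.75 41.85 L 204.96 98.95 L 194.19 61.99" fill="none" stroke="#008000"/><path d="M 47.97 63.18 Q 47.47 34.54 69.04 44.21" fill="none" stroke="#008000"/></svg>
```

viewBox `0 0 236.71 146.48` with mm width/height → 1 unit = 1 mm. Flip: y_m = 146.48 − y_svg.

**Shape 1** — `<path>` cubic bezier, stroke `#008000` → score (S566, F2044). Control points (SVG): P0=(174.31,38.25), P1=(176.33,42.80), P2=(58.39,37.08), P3=(59.68,13.88); sampled at t=k/8. Machine vertices: (174.31,108.23) → (169.91,107.02) → (157.07,106.86) → (138.59,107.82) → (117.27,110.01) → (95.92,113.49) → (77.33,118.36) → (64.32,124.71) → (59.68,132.60). Open path.

**Shape 2** — `<polygon>` closed polygon, stroke `#ff00ff` → engrave (S261, F3045). Machine vertices: (136.13,18.88) → (41.82,136.47) → (13.49,49.96) → (69.85,34.26) → (82.42,102.13) → (136.13,18.88). Closed: final G1 returns to the first vertex.

**Shape 3** — `<path>` open polyline, stroke `#008000` → score (S566, F2044). Machine vertices: (6.75,104.63) → (204.96,47.53) → (194.19,84.49). Open path.

**Shape 4** — `<path>` quadratic bezier, stroke `#008000` → score (S566, F2044). Control points (SVG): P0=(47.97,63.18), P1=(47.47,34.54), P2=(69.04,44.21); sampled at t=k/8. Machine vertices: (47.97,83.30) → (48.19,89.86) → (49.10,95.23) → (50.70,99.39) → (52.99,102.36) → (55.97,104.14) → (59.63,104.71) → (63.99,104.09) → (69.04,102.27). Open path.

; Generated by LaserGRBL
G21
G90
G00 X174.31 Y108.23
M4 S566
G01 X169.91 Y107.02 F2044
G01 X157.07 Y106.86 F2044
G01 X138.59 Y107.82 F2044
G01 X117.27 Y110.01 F2044
G01 X95.92 Y113.49 F2044
G01 X77.33 Y118.36 F2044
G01 X64.32 Y124.71 F2044
G01 X59.68 Y132.60 F2044
G00 X136.13 Y18.88
M4 S261
G01 X41.82 Y136.47 F3045
G01 X13.49 Y49.96 F3045
G01 X69.85 Y34.26 F3045
G01 X82.42 Y102.13 F3045
G01 X136.13 Y18.88 F3045
G00 X6.75 Y104.63
M4 S566
G01 X204.96 Y47.53 F2044
G01 X194.19 Y84.49 F2044
G00 X47.97 Y83.30
M4 S566
G01 X48.19 Y89.86 F2044
G01 X49.10 Y95.23 F2044
G01 X50.70 Y99.39 F2044
G01 X52.99 Y102.36 F2044
G01 X55.97 Y104.14 F2044
G01 X59.63 Y104.71 F2044
G01 X63.99 Y104.09 F2044
G01 X69.04 Y102.27 F2044
M5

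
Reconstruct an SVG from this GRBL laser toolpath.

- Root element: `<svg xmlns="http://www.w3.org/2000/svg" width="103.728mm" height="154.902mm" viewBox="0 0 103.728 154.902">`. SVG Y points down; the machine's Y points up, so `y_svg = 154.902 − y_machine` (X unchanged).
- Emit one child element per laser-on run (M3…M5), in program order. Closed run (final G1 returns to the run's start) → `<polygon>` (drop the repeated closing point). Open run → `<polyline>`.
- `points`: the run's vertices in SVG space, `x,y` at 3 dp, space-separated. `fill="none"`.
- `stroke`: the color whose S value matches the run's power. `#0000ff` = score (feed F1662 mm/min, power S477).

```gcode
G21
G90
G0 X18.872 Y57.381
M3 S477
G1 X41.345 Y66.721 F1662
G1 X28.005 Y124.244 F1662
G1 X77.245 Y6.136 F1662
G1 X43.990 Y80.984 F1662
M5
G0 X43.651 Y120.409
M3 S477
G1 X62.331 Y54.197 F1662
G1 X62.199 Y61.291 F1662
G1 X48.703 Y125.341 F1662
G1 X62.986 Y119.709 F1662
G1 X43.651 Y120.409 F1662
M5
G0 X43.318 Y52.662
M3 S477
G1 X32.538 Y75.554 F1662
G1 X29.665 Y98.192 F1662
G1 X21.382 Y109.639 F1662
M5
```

Machine Y-up, SVG Y-down with viewBox height 154.902, so y_svg = 154.902 − y_machine; X carries over. Every run uses S477, so all elements get stroke `#0000ff` (score).

Run 1: The run is open, so emit a `<polyline>` with points (Y-flipped): 18.872,97.521 41.345,88.181 28.005,30.658 77.245,148.766 43.990,73.918.

Run 2: The run returns to its start, so emit a `<polygon>` with points (Y-flipped): 43.651,34.493 62.331,100.705 62.199,93.611 48.703,29.561 62.986,35.193.

Run 3: The run is open, so emit a `<polyline>` with points (Y-flipped): 43.318,102.240 32.538,79.348 29.665,56.710 21.382,45.263.

<svg xmlns="http://www.w3.org/2000/svg" width="103.728mm" height="154.902mm" viewBox="0 0 103.728 154.902">
  <polyline points="18.872,97.521 41.345,88.181 28.005,30.658 77.245,148.766 43.990,73.918" fill="none" stroke="#0000ff"/>
  <polygon points="43.651,34.493 62.331,100.705 62.199,93.611 48.703,29.561 62.986,35.193" fill="none" stroke="#0000ff"/>
  <polyline points="43.318,102.240 32.538,79.348 29.665,56.710 21.382,45.263" fill="none" stroke="#0000ff"/>
</svg>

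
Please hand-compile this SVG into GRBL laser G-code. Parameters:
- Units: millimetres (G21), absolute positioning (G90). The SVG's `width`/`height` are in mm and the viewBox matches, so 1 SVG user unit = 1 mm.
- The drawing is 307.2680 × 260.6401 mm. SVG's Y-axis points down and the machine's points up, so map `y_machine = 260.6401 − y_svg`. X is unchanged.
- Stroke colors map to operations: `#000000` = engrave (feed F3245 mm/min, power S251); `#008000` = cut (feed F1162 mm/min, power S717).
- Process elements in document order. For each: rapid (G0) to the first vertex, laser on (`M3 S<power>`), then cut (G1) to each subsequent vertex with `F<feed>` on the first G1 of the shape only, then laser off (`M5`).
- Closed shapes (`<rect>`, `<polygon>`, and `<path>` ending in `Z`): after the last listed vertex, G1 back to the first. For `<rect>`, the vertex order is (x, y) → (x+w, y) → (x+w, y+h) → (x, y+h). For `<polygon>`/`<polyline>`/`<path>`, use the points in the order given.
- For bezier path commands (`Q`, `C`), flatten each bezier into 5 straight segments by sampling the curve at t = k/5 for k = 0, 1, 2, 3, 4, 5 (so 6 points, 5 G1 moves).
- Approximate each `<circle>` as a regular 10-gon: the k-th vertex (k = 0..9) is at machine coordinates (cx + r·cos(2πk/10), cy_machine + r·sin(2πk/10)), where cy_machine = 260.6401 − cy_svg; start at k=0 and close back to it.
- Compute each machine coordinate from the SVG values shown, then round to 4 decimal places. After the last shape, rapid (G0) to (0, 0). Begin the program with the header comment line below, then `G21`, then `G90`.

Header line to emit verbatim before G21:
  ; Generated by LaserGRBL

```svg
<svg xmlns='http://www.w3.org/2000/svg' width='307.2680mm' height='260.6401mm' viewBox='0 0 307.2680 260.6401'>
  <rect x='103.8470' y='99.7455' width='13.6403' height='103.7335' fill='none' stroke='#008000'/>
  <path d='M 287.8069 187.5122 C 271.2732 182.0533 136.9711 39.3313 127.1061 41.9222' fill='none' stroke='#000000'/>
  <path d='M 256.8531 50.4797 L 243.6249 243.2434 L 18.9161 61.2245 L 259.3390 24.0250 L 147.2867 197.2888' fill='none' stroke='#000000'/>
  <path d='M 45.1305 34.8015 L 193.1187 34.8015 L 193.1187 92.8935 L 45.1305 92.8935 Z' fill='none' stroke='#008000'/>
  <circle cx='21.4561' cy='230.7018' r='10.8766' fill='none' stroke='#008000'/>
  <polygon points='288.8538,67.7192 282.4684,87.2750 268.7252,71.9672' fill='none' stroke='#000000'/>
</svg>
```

; Generated by LaserGRBL
G21
G90
G0 X103.8470 Y160.8946
M3 S717
G1 X117.4873 Y160.8946 F1162
G1 X117.4873 Y57.1611
G1 X103.8470 Y57.1611
G1 X103.8470 Y160.8946
M5
G0 X287.8069 Y73.1279
M3 S251
G1 X265.6921 Y90.6142 F3245
G1 X226.9388 Y127.4800
G1 X183.1728 Y170.1617
G1 X146.0199 Y205.0955
G1 X127.1061 Y218.7179
M5
G0 X256.8531 Y210.1604
M3 S251
G1 X243.6249 Y17.3967 F3245
G1 X18.9161 Y199.4156
G1 X259.3390 Y236.6151
G1 X147.2867 Y63.3513
M5
G0 X45.1305 Y225.8386
M3 S717
G1 X193.1187 Y225.8386 F1162
G1 X193.1187 Y167.7466
G1 X45.1305 Y167.7466
G1 X45.1305 Y225.8386
M5
G0 X32.3327 Y29.9383
M3 S717
G1 X30.2555 Y36.3314 F1162
G1 X24.8172 Y40.2826
G1 X18.0950 Y40.2826
G1 X12.6567 Y36.3314
G1 X10.5795 Y29.9383
G1 X12.6567 Y23.5452
G1 X18.0950 Y19.5940
G1 X24.8172 Y19.5940
G1 X30.2555 Y23.5452
G1 X32.3327 Y29.9383
M5
G0 X288.8538 Y192.9209
M3 S251
G1 X282.4684 Y173.3651 F3245
G1 X268.7252 Y188.6729
G1 X288.8538 Y192.9209
M5
G0 X0.0000 Y0.0000

1 u = 1 mm; y_m = 260.6401 − y.

[1] `<rect>` rectangle, #008000→cut S717 F1162: (103.8470,160.8946) → (117.4873,160.8946) → (117.4873,57.1611) → (103.8470,57.1611) → (103.8470,160.8946) (closed)

[2] `<path>` cubic bezier, #000000→engrave S251 F3245: (287.8069,73.1279) → (265.6921,90.6142) → (226.9388,127.4800) → (183.1728,170.1617) → (146.0199,205.0955) → (127.1061,218.7179)

[3] `<path>` open polyline, #000000→engrave S251 F3245: (256.8531,210.1604) → (243.6249,17.3967) → (18.9161,199.4156) → (259.3390,236.6151) → (147.2867,63.3513)

[4] `<path>` rectangle, #008000→cut S717 F1162: (45.1305,225.8386) → (193.1187,225.8386) → (193.1187,167.7466) → (45.1305,167.7466) → (45.1305,225.8386) (closed)

[5] `<circle>` circle, #008000→cut S717 F1162: (32.3327,29.9383) → (30.2555,36.3314) → (24.8172,40.2826) → (18.0950,40.2826) → (12.6567,36.3314) → (10.5795,29.9383) → (12.6567,23.5452) → (18.0950,19.5940) → (24.8172,19.5940) → (30.2555,23.5452) → (32.3327,29.9383) (closed)

[6] `<polygon>` regular polygon, #000000→engrave S251 F3245: (288.8538,192.9209) → (282.4684,173.3651) → (268.7252,188.6729) → (288.8538,192.9209) (closed)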